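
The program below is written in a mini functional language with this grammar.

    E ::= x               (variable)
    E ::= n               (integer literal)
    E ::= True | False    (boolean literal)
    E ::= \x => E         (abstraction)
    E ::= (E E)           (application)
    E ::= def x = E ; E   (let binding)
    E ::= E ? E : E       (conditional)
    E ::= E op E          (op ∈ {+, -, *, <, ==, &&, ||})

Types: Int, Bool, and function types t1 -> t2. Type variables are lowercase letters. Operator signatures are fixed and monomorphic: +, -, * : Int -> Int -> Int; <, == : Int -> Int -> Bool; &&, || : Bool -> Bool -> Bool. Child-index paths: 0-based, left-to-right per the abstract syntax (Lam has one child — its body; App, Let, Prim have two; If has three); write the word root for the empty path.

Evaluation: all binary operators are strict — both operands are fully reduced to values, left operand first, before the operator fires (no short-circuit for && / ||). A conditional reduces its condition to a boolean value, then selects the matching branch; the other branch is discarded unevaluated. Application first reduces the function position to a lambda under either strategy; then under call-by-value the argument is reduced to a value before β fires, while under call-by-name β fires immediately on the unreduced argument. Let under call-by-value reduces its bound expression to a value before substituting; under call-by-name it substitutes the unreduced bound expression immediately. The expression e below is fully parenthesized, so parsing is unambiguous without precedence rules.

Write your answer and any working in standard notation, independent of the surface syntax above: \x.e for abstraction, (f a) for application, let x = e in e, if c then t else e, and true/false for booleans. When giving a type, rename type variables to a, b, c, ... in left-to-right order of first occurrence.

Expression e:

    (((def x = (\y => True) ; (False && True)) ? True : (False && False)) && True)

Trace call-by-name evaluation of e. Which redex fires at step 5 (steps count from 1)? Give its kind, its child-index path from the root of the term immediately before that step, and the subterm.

Answer: delta at root : (false && true)

Working:
step 0: ((if (let x = (\y.true) in (false && true)) then true else (false && false)) && true)
step 1: [let@0.0] ((if (false && true) then true else (false && false)) && true)
step 2: [delta@0.0] ((if false then true else (false && false)) && true)
step 3: [if@0] ((false && false) && true)
step 4: [delta@0] (false && true)
step 5: [delta@root] false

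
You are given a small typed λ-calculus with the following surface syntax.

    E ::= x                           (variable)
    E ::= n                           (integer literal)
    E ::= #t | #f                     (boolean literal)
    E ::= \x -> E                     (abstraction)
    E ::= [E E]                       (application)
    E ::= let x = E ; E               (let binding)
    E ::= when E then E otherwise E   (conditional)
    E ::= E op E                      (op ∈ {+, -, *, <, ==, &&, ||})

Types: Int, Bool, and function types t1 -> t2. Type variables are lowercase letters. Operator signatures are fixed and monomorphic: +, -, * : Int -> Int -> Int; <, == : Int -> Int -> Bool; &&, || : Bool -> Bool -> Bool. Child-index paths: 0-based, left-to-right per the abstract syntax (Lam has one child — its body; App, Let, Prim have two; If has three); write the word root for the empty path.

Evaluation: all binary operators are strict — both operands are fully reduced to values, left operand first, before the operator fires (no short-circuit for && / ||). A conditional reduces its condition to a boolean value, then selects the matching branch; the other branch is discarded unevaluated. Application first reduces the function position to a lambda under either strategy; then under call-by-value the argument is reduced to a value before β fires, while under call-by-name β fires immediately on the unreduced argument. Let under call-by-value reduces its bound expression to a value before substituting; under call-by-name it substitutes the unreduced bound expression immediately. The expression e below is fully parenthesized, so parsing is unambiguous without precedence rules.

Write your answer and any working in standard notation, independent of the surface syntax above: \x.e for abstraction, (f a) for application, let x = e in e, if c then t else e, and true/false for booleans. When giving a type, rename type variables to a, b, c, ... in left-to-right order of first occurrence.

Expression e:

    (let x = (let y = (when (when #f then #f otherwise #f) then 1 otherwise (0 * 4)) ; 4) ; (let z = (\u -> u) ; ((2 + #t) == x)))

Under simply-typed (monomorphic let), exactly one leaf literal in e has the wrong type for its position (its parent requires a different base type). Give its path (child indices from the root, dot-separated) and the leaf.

Answer: 1.1.0.1 : true

Derivation:
  unify Bool ~ Bool
  unify Bool ~ Bool
  unify Bool ~ Bool
  unify Int ~ Int
  unify Int ~ Int
  unify Int ~ Int
let y : Int
let x : Int
u : a
\u._ : a -> a
let z : a -> a
  unify Int ~ Int
  unify Bool ~ Int
  FAIL: mismatch Bool ~ Int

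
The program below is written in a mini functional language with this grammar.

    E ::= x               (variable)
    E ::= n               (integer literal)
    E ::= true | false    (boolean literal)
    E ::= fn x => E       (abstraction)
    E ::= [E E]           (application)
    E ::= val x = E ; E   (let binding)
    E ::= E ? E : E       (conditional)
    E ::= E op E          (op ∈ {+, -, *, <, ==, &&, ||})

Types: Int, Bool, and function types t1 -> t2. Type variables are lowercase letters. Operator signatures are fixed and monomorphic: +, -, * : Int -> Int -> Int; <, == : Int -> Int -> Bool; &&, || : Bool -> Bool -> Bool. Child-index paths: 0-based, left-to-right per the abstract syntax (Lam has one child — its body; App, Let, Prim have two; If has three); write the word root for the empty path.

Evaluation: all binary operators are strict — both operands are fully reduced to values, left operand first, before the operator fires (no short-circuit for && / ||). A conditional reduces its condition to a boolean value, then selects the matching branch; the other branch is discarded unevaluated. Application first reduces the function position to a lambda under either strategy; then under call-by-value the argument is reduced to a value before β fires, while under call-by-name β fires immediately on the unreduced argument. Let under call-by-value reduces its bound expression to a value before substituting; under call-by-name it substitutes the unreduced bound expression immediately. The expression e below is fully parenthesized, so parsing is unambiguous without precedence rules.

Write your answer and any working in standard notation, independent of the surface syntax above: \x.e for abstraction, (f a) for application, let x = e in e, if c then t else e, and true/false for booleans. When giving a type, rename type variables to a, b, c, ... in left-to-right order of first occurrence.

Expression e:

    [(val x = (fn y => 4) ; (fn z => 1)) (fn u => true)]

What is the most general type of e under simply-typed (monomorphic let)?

Working:
\y._ : a -> Int
let x : a -> Int
\z._ : b -> Int
\u._ : c -> Bool
  unify b -> Int ~ (c -> Bool) -> d
  unify b ~ c -> Bool
  unify Int ~ d
_ _ : Int

Answer: Int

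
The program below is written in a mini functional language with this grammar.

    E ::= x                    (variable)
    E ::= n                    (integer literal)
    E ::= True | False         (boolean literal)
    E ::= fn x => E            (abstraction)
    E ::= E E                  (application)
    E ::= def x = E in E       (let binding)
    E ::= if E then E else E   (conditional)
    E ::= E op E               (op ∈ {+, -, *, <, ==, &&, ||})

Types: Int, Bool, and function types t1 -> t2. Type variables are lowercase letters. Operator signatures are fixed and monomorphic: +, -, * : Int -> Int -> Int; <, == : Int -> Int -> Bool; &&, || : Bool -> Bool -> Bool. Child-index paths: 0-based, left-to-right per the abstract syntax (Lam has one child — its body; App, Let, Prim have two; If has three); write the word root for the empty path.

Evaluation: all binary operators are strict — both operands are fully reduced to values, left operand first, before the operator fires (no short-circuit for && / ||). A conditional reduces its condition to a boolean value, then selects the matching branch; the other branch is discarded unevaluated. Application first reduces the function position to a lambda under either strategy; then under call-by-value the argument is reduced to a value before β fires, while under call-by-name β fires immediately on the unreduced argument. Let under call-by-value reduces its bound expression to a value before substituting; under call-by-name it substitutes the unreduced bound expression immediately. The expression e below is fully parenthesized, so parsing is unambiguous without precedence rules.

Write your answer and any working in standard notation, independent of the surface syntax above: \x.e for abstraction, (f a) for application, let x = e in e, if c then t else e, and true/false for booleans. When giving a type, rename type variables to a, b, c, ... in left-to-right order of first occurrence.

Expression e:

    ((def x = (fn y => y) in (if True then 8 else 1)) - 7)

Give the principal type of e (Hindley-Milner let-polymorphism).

Working:
y : a
\y._ : a -> a
let x : forall. a -> a
  unify Bool ~ Bool
  unify Int ~ Int
  unify Int ~ Int
  unify Int ~ Int

Answer: Int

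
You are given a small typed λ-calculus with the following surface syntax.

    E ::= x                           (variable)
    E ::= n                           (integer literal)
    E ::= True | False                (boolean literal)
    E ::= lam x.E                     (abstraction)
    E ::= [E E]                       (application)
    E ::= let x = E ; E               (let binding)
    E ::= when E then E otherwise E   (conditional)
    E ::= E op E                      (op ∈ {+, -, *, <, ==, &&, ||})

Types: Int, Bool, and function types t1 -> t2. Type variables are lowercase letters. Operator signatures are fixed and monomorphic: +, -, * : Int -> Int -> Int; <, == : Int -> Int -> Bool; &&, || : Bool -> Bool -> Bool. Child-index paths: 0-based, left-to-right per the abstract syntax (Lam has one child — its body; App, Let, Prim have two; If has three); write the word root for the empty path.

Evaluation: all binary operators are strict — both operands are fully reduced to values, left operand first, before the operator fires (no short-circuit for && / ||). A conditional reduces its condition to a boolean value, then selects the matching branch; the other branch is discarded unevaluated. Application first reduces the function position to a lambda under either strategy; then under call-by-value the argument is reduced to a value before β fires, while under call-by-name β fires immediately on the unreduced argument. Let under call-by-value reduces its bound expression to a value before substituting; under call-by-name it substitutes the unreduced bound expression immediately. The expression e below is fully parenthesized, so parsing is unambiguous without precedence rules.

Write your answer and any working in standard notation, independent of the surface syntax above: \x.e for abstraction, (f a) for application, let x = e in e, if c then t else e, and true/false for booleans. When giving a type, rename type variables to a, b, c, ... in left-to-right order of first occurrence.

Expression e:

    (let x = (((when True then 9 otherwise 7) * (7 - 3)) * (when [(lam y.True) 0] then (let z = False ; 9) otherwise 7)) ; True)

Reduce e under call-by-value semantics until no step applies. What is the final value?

Working:
step 0: (let x = (((if true then 9 else 7) * (7 - 3)) * (if ((\y.true) 0) then (let z = false in 9) else 7)) in true)
step 1: [if@0.0.0] (let x = ((9 * (7 - 3)) * (if ((\y.true) 0) then (let z = false in 9) else 7)) in true)
step 2: [delta@0.0.1] (let x = ((9 * 4) * (if ((\y.true) 0) then (let z = false in 9) else 7)) in true)
step 3: [delta@0.0] (let x = (36 * (if ((\y.true) 0) then (let z = false in 9) else 7)) in true)
step 4: [beta@0.1.0] (let x = (36 * (if true then (let z = false in 9) else 7)) in true)
step 5: [if@0.1] (let x = (36 * (let z = false in 9)) in true)
step 6: [let@0.1] (let x = (36 * 9) in true)
step 7: [delta@0] (let x = 324 in true)
step 8: [let@root] true

Answer: true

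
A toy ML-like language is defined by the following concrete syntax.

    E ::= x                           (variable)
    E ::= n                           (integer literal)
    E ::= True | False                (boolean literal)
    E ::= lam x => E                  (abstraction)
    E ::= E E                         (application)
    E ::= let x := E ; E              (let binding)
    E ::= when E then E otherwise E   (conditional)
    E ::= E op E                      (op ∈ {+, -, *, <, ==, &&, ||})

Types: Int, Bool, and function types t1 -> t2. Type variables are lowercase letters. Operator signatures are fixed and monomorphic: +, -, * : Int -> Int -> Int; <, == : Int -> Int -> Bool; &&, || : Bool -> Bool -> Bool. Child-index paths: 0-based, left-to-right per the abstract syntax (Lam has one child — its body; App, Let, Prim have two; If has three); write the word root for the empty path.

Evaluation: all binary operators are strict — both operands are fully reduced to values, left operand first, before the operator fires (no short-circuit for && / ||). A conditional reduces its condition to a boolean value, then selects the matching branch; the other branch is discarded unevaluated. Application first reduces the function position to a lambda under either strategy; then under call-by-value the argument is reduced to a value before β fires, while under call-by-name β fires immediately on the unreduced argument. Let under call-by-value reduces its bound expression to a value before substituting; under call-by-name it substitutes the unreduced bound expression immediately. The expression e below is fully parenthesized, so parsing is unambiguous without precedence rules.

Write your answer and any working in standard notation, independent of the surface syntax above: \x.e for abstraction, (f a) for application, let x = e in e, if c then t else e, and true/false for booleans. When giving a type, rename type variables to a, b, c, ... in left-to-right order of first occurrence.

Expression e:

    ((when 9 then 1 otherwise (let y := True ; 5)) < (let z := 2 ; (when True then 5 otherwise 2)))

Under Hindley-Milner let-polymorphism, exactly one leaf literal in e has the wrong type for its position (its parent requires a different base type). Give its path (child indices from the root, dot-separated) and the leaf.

Answer: 0.0 : 9

Derivation:
  unify Int ~ Bool
  FAIL: mismatch Int ~ Bool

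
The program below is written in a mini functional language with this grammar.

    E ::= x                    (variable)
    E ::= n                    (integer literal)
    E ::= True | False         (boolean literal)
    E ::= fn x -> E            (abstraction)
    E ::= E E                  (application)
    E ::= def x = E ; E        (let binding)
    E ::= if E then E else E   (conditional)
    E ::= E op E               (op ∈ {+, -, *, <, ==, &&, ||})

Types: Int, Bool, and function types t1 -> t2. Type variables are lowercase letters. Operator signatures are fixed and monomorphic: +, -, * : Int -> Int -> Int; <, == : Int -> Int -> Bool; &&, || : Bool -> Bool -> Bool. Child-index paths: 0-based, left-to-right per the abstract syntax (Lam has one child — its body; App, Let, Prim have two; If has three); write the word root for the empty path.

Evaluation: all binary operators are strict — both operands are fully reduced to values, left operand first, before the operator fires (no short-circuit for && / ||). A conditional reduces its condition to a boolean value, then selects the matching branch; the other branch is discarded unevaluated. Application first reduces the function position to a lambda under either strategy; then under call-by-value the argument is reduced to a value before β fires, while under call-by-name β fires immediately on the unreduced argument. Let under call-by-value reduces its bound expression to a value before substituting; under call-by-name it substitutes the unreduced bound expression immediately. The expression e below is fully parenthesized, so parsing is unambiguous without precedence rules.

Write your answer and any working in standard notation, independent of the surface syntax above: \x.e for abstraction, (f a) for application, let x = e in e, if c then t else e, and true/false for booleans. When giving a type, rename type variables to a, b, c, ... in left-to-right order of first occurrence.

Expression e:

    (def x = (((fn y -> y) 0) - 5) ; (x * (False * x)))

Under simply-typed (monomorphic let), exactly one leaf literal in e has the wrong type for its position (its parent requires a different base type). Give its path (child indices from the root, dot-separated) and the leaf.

Working:
y : a
\y._ : a -> a
  unify a -> a ~ Int -> b
  unify a ~ Int
  unify Int ~ b
_ _ : Int
  unify Int ~ Int
  unify Int ~ Int
let x : Int
x : Int
  unify Int ~ Int
  unify Bool ~ Int
  FAIL: mismatch Bool ~ Int

Answer: 1.1.0 : false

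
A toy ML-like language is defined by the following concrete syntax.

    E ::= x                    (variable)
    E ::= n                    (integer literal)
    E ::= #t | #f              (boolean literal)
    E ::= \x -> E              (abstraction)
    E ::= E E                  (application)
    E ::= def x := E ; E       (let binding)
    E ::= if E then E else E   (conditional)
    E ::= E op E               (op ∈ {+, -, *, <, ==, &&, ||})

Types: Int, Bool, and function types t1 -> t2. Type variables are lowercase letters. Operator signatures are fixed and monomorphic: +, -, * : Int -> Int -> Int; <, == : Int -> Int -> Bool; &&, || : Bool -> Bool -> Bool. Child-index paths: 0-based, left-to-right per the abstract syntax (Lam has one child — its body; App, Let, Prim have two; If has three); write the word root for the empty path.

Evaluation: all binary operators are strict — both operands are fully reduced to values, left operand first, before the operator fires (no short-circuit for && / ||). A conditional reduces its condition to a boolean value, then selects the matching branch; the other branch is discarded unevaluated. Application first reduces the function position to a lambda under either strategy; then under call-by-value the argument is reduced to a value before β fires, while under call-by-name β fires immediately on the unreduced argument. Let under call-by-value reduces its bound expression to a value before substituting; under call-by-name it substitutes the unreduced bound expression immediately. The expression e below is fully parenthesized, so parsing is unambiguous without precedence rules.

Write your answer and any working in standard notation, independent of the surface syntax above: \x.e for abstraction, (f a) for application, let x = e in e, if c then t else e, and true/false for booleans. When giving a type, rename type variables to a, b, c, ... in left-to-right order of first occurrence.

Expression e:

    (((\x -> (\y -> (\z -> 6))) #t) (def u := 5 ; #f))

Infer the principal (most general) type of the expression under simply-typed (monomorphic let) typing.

Answer: a -> Int

Trace:
\z._ : c -> Int
\y._ : b -> c -> Int
\x._ : a -> b -> c -> Int
  unify a -> b -> c -> Int ~ Bool -> d
  unify a ~ Bool
  unify b -> c -> Int ~ d
_ _ : b -> c -> Int
let u : Int
  unify b -> c -> Int ~ Bool -> e
  unify b ~ Bool
  unify c -> Int ~ e
_ _ : c -> Int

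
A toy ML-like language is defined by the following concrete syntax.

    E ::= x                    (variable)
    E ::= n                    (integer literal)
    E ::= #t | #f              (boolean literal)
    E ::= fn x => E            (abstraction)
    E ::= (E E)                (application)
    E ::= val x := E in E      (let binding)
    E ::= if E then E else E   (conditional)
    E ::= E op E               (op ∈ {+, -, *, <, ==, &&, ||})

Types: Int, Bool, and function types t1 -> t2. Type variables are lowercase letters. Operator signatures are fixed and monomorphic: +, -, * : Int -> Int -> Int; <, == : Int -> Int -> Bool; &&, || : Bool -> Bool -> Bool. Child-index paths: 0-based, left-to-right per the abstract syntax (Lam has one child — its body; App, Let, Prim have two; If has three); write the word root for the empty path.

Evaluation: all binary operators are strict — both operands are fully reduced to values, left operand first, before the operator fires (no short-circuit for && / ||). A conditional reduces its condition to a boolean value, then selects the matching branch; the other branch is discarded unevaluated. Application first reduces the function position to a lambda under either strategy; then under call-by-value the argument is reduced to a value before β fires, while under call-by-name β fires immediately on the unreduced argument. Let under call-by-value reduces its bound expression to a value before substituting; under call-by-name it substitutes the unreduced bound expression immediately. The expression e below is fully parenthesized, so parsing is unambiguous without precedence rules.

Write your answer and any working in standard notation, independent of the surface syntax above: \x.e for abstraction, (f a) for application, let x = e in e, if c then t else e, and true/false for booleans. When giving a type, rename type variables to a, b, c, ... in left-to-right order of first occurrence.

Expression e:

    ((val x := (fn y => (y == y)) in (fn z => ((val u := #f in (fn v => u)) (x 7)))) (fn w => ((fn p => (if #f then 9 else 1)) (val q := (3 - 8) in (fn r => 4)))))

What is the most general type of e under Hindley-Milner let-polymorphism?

Answer: Bool

Trace:
y : a
  unify a ~ Int
y : Int
  unify Int ~ Int
\y._ : Int -> Bool
let x : Int -> Bool
let u : Bool
u : Bool
\v._ : c -> Bool
x : Int -> Bool
  unify Int -> Bool ~ Int -> d
  unify Int ~ Int
  unify Bool ~ d
_ _ : Bool
  unify c -> Bool ~ Bool -> e
  unify c ~ Bool
  unify Bool ~ e
_ _ : Bool
\z._ : b -> Bool
  unify Bool ~ Bool
  unify Int ~ Int
\p._ : g -> Int
  unify Int ~ Int
  unify Int ~ Int
let q : Int
\r._ : h -> Int
  unify g -> Int ~ (h -> Int) -> i
  unify g ~ h -> Int
  unify Int ~ i
_ _ : Int
\w._ : f -> Int
  unify b -> Bool ~ (f -> Int) -> j
  unify b ~ f -> Int
  unify Bool ~ j
_ _ : Bool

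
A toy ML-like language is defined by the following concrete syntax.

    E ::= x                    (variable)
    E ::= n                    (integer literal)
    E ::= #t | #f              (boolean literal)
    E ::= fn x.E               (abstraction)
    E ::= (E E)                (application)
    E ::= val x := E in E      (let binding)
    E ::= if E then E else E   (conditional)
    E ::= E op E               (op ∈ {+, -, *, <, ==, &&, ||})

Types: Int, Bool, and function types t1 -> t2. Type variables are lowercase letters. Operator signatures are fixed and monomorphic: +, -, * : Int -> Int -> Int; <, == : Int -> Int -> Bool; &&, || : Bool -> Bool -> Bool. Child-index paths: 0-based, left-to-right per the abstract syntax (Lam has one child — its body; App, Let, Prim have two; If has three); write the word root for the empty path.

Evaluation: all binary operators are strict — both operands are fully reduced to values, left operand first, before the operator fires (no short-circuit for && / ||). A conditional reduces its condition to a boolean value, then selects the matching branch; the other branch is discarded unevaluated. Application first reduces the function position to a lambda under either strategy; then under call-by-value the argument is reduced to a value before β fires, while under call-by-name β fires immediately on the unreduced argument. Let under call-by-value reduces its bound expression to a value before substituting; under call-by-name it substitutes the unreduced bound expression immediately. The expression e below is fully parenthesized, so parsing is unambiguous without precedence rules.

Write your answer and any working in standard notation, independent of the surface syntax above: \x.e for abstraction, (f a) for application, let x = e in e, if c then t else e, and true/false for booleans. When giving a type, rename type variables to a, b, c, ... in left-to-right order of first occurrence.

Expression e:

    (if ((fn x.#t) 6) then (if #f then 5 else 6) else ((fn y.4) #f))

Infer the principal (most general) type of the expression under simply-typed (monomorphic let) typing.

Answer: Int

Derivation:
\x._ : a -> Bool
  unify a -> Bool ~ Int -> b
  unify a ~ Int
  unify Bool ~ b
_ _ : Bool
  unify Bool ~ Bool
  unify Bool ~ Bool
  unify Int ~ Int
\y._ : c -> Int
  unify c -> Int ~ Bool -> d
  unify c ~ Bool
  unify Int ~ d
_ _ : Int
  unify Int ~ Int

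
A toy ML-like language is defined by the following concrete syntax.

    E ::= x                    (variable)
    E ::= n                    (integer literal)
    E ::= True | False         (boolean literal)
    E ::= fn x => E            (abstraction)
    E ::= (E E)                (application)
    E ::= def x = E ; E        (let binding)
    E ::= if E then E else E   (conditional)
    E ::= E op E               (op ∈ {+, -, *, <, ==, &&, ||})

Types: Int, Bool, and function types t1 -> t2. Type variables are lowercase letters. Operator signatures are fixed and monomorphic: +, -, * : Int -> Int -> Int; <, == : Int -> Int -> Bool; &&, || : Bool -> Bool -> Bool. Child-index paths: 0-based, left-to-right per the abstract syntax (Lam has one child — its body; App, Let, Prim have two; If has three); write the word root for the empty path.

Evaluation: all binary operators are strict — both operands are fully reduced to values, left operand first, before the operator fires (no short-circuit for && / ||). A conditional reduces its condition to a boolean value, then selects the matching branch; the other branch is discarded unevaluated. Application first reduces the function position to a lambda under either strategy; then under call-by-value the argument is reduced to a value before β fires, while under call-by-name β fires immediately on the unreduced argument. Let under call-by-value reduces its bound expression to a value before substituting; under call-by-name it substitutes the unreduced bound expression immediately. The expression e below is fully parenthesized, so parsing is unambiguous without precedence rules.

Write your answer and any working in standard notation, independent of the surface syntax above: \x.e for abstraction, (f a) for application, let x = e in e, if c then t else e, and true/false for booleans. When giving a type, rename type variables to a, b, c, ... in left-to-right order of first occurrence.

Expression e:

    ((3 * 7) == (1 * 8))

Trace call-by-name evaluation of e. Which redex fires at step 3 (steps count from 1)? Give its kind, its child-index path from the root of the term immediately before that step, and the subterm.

Trace:
step 0: ((3 * 7) == (1 * 8))
step 1: [delta@0] (21 == (1 * 8))
step 2: [delta@1] (21 == 8)
step 3: [delta@root] false

Answer: delta at root : (21 == 8)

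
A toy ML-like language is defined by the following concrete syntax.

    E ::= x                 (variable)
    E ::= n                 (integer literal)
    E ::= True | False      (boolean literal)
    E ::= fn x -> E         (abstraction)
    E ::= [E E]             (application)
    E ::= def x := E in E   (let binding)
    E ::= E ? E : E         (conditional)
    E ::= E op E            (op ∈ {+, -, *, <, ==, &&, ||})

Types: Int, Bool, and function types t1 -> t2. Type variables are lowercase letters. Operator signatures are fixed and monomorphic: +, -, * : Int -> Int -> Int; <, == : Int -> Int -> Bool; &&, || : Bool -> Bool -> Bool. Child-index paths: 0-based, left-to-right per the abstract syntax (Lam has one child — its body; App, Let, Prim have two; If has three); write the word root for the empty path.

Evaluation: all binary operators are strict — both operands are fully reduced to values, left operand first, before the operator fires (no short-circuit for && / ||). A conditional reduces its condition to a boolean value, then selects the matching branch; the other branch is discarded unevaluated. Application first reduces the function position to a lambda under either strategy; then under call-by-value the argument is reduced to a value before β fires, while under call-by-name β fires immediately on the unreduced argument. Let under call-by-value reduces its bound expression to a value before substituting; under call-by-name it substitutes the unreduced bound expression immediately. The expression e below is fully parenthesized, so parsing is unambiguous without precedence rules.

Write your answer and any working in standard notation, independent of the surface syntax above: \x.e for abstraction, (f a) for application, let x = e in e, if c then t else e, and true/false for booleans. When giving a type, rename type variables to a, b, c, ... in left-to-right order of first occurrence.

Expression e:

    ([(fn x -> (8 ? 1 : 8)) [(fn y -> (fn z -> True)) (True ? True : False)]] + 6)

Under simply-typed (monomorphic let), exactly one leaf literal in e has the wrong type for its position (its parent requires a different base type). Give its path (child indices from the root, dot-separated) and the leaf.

Answer: 0.0.0.0 : 8

Derivation:
  unify Int ~ Bool
  FAIL: mismatch Int ~ Bool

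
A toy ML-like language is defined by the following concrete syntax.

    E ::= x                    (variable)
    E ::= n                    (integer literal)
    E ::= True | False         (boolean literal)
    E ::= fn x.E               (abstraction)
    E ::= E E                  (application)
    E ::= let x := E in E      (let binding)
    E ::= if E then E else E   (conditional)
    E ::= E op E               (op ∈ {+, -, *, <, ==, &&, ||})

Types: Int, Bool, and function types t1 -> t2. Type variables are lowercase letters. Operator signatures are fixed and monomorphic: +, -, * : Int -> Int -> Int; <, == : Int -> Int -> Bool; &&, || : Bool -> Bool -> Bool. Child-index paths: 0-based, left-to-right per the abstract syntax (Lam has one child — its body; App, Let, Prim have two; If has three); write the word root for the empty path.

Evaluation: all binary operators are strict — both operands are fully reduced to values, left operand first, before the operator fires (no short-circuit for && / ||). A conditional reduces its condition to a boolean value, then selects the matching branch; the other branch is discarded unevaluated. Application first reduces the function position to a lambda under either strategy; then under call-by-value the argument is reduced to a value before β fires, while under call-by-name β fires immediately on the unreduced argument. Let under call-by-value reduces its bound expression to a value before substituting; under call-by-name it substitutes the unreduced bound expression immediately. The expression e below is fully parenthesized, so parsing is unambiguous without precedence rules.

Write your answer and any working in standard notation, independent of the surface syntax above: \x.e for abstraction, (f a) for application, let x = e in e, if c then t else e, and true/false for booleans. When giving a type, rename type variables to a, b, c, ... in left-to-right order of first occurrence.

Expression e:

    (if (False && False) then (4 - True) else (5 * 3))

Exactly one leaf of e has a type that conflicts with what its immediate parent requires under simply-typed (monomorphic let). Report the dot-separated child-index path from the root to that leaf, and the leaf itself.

Answer: 1.1 : true

Derivation:
  unify Bool ~ Bool
  unify Bool ~ Bool
  unify Bool ~ Bool
  unify Int ~ Int
  unify Bool ~ Int
  FAIL: mismatch Bool ~ Int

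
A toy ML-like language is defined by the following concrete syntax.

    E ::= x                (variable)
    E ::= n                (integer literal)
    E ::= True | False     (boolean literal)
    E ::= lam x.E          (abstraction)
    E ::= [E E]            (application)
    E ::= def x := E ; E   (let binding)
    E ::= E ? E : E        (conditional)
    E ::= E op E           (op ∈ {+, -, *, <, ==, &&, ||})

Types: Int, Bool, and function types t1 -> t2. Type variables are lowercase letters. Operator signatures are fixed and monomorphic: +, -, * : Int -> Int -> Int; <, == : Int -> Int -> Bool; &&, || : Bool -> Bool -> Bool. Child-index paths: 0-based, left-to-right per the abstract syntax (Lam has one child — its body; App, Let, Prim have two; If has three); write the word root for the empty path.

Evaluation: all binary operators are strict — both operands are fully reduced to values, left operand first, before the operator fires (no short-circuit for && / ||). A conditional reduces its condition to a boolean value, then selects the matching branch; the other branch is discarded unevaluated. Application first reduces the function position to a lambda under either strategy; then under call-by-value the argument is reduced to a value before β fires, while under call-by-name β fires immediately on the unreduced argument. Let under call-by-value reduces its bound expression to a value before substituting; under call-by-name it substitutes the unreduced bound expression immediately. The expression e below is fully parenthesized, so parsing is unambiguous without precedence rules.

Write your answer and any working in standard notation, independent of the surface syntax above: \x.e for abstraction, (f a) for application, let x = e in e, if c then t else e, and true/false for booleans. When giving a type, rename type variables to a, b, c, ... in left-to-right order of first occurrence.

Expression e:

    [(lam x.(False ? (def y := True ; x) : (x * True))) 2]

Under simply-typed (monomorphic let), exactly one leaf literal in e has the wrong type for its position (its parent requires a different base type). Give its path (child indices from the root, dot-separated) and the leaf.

Trace:
  unify Bool ~ Bool
let y : Bool
x : a
x : a
  unify a ~ Int
  unify Bool ~ Int
  FAIL: mismatch Bool ~ Int

Answer: 0.0.2.1 : true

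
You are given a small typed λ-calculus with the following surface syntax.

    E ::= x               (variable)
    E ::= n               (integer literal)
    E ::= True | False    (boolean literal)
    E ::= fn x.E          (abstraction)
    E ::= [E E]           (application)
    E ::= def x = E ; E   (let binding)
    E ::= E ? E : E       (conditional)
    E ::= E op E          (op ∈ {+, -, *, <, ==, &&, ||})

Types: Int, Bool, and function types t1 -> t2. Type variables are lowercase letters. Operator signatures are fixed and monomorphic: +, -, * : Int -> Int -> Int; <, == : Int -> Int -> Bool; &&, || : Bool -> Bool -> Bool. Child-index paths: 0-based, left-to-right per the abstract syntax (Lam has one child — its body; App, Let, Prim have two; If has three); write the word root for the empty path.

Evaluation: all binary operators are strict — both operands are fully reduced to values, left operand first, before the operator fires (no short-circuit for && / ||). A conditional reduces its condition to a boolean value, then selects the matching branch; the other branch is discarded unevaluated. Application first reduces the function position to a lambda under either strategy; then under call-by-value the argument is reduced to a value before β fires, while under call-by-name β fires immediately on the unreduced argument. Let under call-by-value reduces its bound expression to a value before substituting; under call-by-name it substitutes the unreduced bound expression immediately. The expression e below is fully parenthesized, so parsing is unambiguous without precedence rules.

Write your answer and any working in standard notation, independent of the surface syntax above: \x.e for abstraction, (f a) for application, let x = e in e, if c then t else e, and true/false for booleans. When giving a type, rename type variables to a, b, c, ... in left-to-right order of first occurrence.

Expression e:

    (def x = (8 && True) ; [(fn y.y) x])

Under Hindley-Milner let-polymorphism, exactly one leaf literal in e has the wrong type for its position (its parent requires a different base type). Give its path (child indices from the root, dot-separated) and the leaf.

Answer: 0.0 : 8

Working:
  unify Int ~ Bool
  FAIL: mismatch Int ~ Bool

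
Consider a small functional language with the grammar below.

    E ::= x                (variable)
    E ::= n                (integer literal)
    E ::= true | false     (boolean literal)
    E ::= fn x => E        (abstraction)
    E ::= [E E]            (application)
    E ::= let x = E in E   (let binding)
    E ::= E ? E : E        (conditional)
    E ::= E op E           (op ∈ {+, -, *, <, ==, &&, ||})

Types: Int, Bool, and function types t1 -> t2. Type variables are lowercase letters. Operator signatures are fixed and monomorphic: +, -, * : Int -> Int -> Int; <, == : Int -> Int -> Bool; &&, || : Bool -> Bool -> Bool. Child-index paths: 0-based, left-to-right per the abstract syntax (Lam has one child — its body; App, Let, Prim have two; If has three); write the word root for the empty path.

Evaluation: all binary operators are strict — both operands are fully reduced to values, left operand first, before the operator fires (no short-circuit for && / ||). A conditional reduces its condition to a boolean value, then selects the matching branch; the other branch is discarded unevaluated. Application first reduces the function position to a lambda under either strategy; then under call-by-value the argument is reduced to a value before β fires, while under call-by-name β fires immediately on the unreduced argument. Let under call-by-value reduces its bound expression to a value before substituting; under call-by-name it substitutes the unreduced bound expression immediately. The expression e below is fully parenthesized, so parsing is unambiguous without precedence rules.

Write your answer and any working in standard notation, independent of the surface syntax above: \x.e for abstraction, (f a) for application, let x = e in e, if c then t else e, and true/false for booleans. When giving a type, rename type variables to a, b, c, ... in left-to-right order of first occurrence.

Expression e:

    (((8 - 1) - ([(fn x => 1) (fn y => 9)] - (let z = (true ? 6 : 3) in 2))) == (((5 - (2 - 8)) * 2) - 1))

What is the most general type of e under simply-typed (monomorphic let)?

Working:
  unify Int ~ Int
  unify Int ~ Int
  unify Int ~ Int
\x._ : a -> Int
\y._ : b -> Int
  unify a -> Int ~ (b -> Int) -> c
  unify a ~ b -> Int
  unify Int ~ c
_ _ : Int
  unify Int ~ Int
  unify Bool ~ Bool
  unify Int ~ Int
let z : Int
  unify Int ~ Int
  unify Int ~ Int
  unify Int ~ Int
  unify Int ~ Int
  unify Int ~ Int
  unify Int ~ Int
  unify Int ~ Int
  unify Int ~ Int
  unify Int ~ Int
  unify Int ~ Int
  unify Int ~ Int
  unify Int ~ Int

Answer: Bool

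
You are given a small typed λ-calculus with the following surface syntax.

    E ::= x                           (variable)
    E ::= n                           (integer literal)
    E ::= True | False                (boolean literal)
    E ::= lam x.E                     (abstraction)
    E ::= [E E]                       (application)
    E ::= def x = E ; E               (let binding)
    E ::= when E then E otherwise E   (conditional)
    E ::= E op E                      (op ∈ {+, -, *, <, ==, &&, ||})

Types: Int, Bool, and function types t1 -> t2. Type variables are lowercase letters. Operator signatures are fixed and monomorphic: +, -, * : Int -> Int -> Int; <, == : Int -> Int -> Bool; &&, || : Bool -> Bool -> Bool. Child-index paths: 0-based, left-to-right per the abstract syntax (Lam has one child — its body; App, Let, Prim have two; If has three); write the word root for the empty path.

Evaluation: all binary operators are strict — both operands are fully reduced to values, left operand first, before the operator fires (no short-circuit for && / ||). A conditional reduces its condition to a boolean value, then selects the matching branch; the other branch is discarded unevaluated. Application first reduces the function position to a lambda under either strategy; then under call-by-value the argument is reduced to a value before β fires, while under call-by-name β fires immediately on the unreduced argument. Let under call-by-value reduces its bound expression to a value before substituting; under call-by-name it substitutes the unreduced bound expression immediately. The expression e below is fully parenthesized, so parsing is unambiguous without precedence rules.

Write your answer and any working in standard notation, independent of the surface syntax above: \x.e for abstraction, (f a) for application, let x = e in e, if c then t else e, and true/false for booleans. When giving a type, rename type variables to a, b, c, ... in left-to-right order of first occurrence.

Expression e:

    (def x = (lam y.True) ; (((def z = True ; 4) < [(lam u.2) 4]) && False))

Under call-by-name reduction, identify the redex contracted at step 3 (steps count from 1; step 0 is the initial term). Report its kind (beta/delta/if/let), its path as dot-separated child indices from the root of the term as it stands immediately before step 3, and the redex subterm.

Working:
step 0: (let x = (\y.true) in (((let z = true in 4) < ((\u.2) 4)) && false))
step 1: [let@root] (((let z = true in 4) < ((\u.2) 4)) && false)
step 2: [let@0.0] ((4 < ((\u.2) 4)) && false)
step 3: [beta@0.1] ((4 < 2) && false)

Answer: beta at 0.1 : ((\u.2) 4)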